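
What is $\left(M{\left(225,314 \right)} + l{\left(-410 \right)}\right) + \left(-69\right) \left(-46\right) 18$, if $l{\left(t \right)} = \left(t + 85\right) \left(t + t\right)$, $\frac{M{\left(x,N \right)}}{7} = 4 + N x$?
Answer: $818210$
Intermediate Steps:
$M{\left(x,N \right)} = 28 + 7 N x$ ($M{\left(x,N \right)} = 7 \left(4 + N x\right) = 28 + 7 N x$)
$l{\left(t \right)} = 2 t \left(85 + t\right)$ ($l{\left(t \right)} = \left(85 + t\right) 2 t = 2 t \left(85 + t\right)$)
$\left(M{\left(225,314 \right)} + l{\left(-410 \right)}\right) + \left(-69\right) \left(-46\right) 18 = \left(\left(28 + 7 \cdot 314 \cdot 225\right) + 2 \left(-410\right) \left(85 - 410\right)\right) + \left(-69\right) \left(-46\right) 18 = \left(\left(28 + 494550\right) + 2 \left(-410\right) \left(-325\right)\right) + 3174 \cdot 18 = \left(494578 + 266500\right) + 57132 = 761078 + 57132 = 818210$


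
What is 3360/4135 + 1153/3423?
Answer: 3253787/2830821 ≈ 1.1494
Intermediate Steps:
3360/4135 + 1153/3423 = 3360*(1/4135) + 1153*(1/3423) = 672/827 + 1153/3423 = 3253787/2830821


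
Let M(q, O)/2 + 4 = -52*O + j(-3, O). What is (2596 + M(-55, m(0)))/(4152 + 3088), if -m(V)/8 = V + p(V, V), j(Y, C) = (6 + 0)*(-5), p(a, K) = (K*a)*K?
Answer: 316/905 ≈ 0.34917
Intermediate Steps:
p(a, K) = a*K**2
j(Y, C) = -30 (j(Y, C) = 6*(-5) = -30)
m(V) = -8*V - 8*V**3 (m(V) = -8*(V + V*V**2) = -8*(V + V**3) = -8*V - 8*V**3)
M(q, O) = -68 - 104*O (M(q, O) = -8 + 2*(-52*O - 30) = -8 + 2*(-30 - 52*O) = -8 + (-60 - 104*O) = -68 - 104*O)
(2596 + M(-55, m(0)))/(4152 + 3088) = (2596 + (-68 - 832*0*(-1 - 1*0**2)))/(4152 + 3088) = (2596 + (-68 - 832*0*(-1 - 1*0)))/7240 = (2596 + (-68 - 832*0*(-1 + 0)))*(1/7240) = (2596 + (-68 - 832*0*(-1)))*(1/7240) = (2596 + (-68 - 104*0))*(1/7240) = (2596 + (-68 + 0))*(1/7240) = (2596 - 68)*(1/7240) = 2528*(1/7240) = 316/905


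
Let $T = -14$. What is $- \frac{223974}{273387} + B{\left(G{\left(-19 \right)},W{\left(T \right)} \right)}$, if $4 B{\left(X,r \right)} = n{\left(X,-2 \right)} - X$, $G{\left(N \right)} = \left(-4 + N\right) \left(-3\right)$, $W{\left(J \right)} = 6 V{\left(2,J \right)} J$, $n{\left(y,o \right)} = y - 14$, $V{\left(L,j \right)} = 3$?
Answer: $- \frac{787219}{182258} \approx -4.3193$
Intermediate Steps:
$n{\left(y,o \right)} = -14 + y$
$W{\left(J \right)} = 18 J$ ($W{\left(J \right)} = 6 \cdot 3 J = 18 J$)
$G{\left(N \right)} = 12 - 3 N$
$B{\left(X,r \right)} = - \frac{7}{2}$ ($B{\left(X,r \right)} = \frac{\left(-14 + X\right) - X}{4} = \frac{1}{4} \left(-14\right) = - \frac{7}{2}$)
$- \frac{223974}{273387} + B{\left(G{\left(-19 \right)},W{\left(T \right)} \right)} = - \frac{223974}{273387} - \frac{7}{2} = \left(-223974\right) \frac{1}{273387} - \frac{7}{2} = - \frac{74658}{91129} - \frac{7}{2} = - \frac{787219}{182258}$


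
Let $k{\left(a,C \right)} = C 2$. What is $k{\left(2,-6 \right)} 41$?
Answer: $-492$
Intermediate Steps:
$k{\left(a,C \right)} = 2 C$
$k{\left(2,-6 \right)} 41 = 2 \left(-6\right) 41 = \left(-12\right) 41 = -492$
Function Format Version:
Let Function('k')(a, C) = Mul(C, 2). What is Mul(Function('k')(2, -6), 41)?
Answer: -492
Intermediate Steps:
Function('k')(a, C) = Mul(2, C)
Mul(Function('k')(2, -6), 41) = Mul(Mul(2, -6), 41) = Mul(-12, 41) = -492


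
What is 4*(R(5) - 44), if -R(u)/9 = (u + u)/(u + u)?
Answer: -212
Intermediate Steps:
R(u) = -9 (R(u) = -9*(u + u)/(u + u) = -9*2*u/(2*u) = -9*2*u*1/(2*u) = -9*1 = -9)
4*(R(5) - 44) = 4*(-9 - 44) = 4*(-53) = -212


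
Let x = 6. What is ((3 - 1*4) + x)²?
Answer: 25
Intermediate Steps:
((3 - 1*4) + x)² = ((3 - 1*4) + 6)² = ((3 - 4) + 6)² = (-1 + 6)² = 5² = 25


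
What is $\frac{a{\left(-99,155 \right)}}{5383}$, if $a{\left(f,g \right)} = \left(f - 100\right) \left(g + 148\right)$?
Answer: $- \frac{60297}{5383} \approx -11.201$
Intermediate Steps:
$a{\left(f,g \right)} = \left(-100 + f\right) \left(148 + g\right)$
$\frac{a{\left(-99,155 \right)}}{5383} = \frac{-14800 - 15500 + 148 \left(-99\right) - 15345}{5383} = \left(-14800 - 15500 - 14652 - 15345\right) \frac{1}{5383} = \left(-60297\right) \frac{1}{5383} = - \frac{60297}{5383}$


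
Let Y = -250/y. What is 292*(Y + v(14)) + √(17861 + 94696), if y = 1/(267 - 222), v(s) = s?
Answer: -3280912 + √112557 ≈ -3.2806e+6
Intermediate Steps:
y = 1/45 ≈ 0.022222
Y = -11250 (Y = -250/1/45 = -250*45 = -11250)
292*(Y + v(14)) + √(17861 + 94696) = 292*(-11250 + 14) + √(17861 + 94696) = 292*(-11236) + √112557 = -3280912 + √112557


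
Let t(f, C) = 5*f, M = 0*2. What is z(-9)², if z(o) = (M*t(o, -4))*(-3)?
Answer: 0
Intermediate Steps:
M = 0
z(o) = 0 (z(o) = (0*(5*o))*(-3) = 0*(-3) = 0)
z(-9)² = 0² = 0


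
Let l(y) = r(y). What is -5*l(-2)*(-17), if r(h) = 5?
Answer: 425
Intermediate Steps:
l(y) = 5
-5*l(-2)*(-17) = -5*5*(-17) = -25*(-17) = 425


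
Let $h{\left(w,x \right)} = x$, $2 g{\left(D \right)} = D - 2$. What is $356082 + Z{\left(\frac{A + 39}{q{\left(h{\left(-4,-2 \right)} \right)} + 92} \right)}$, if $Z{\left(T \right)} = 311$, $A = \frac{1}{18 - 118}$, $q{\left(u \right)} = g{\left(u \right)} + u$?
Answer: $356393$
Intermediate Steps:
$g{\left(D \right)} = -1 + \frac{D}{2}$ ($g{\left(D \right)} = \frac{D - 2}{2} = \frac{-2 + D}{2} = -1 + \frac{D}{2}$)
$q{\left(u \right)} = -1 + \frac{3 u}{2}$ ($q{\left(u \right)} = \left(-1 + \frac{u}{2}\right) + u = -1 + \frac{3 u}{2}$)
$A = - \frac{1}{100}$ ($A = \frac{1}{-100} = - \frac{1}{100} \approx -0.01$)
$356082 + Z{\left(\frac{A + 39}{q{\left(h{\left(-4,-2 \right)} \right)} + 92} \right)} = 356082 + 311 = 356393$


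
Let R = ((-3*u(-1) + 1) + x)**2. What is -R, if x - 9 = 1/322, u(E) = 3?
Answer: -104329/103684 ≈ -1.0062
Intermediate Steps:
x = 2899/322 (x = 9 + 1/322 = 2899/322 ≈ 9.0031)
R = 104329/103684 (R = ((-3*3 + 1) + 2899/322)**2 = ((-9 + 1) + 2899/322)**2 = (-8 + 2899/322)**2 = (323/322)**2 = 104329/103684 ≈ 1.0062)
-R = -1*104329/103684 = -104329/103684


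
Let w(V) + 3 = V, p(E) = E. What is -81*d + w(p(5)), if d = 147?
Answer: -11905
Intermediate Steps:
w(V) = -3 + V
-81*d + w(p(5)) = -81*147 + (-3 + 5) = -11907 + 2 = -11905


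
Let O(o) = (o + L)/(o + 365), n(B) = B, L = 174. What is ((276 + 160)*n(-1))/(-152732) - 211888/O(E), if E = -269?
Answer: 40878414881/190915 ≈ 2.1412e+5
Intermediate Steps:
O(o) = (174 + o)/(365 + o) (O(o) = (o + 174)/(o + 365) = (174 + o)/(365 + o))
((276 + 160)*n(-1))/(-152732) - 211888/O(E) = ((276 + 160)*(-1))/(-152732) - 211888*(365 - 269)/(174 - 269) = (436*(-1))*(-1/152732) - 211888/(-95/96) = -436*(-1/152732) - 211888/((1/96)*(-95)) = 109/38183 - 211888/(-95/96) = 109/38183 - 211888*(-96/95) = 109/38183 + 1070592/5 = 40878414881/190915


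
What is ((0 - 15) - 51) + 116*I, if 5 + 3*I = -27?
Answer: -3910/3 ≈ -1303.3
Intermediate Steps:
I = -32/3 (I = -5/3 + (⅓)*(-27) = -5/3 - 9 = -32/3 ≈ -10.667)
((0 - 15) - 51) + 116*I = ((0 - 15) - 51) + 116*(-32/3) = (-15 - 51) - 3712/3 = -66 - 3712/3 = -3910/3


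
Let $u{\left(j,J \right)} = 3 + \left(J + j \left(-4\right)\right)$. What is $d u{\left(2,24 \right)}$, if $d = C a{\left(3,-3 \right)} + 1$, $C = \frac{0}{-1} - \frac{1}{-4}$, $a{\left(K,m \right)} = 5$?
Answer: $\frac{171}{4} \approx 42.75$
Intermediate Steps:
$u{\left(j,J \right)} = 3 + J - 4 j$ ($u{\left(j,J \right)} = 3 + \left(J - 4 j\right) = 3 + J - 4 j$)
$C = \frac{1}{4}$ ($C = 0 \left(-1\right) - - \frac{1}{4} = 0 + \frac{1}{4} = \frac{1}{4} \approx 0.25$)
$d = \frac{9}{4}$ ($d = \frac{1}{4} \cdot 5 + 1 = \frac{5}{4} + 1 = \frac{9}{4} \approx 2.25$)
$d u{\left(2,24 \right)} = \frac{9 \left(3 + 24 - 8\right)}{4} = \frac{9}{4} \cdot 19 = \frac{171}{4}$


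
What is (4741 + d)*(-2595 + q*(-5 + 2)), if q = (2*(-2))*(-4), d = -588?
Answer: -10976379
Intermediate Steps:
q = 16 (q = -4*(-4) = 16)
(4741 + d)*(-2595 + q*(-5 + 2)) = (4741 - 588)*(-2595 + 16*(-5 + 2)) = 4153*(-2595 + 16*(-3)) = 4153*(-2595 - 48) = 4153*(-2643) = -10976379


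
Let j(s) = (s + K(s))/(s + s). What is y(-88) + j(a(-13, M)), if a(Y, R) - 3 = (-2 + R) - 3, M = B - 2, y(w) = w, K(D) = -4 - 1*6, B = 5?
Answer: -185/2 ≈ -92.500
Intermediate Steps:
K(D) = -10 (K(D) = -4 - 6 = -10)
M = 3 (M = 5 - 2 = 3)
a(Y, R) = -2 + R (a(Y, R) = 3 + ((-2 + R) - 3) = 3 + (-5 + R) = -2 + R)
j(s) = (-10 + s)/(2*s) (j(s) = (s - 10)/(s + s) = (-10 + s)/((2*s)) = (-10 + s)*(1/(2*s)) = (-10 + s)/(2*s))
y(-88) + j(a(-13, M)) = -88 + (-10 + (-2 + 3))/(2*(-2 + 3)) = -88 + (1/2)*(-10 + 1)/1 = -88 + (1/2)*1*(-9) = -88 - 9/2 = -185/2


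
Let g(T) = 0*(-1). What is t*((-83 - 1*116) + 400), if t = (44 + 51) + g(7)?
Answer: 19095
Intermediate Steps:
g(T) = 0
t = 95 (t = (44 + 51) + 0 = 95 + 0 = 95)
t*((-83 - 1*116) + 400) = 95*((-83 - 1*116) + 400) = 95*((-83 - 116) + 400) = 95*(-199 + 400) = 95*201 = 19095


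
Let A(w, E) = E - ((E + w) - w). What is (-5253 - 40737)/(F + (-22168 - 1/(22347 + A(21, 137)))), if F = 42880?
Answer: -1027738530/462851063 ≈ -2.2205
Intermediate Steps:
A(w, E) = 0 (A(w, E) = E - E = 0)
(-5253 - 40737)/(F + (-22168 - 1/(22347 + A(21, 137)))) = (-5253 - 40737)/(42880 + (-22168 - 1/(22347 + 0))) = -45990/(42880 + (-22168 - 1/22347)) = -45990/(42880 - 495388297/22347) = -45990/462851063/22347 = -45990*22347/462851063 = -1027738530/462851063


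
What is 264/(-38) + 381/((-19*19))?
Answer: -2889/361 ≈ -8.0028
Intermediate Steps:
264/(-38) + 381/((-19*19)) = 264*(-1/38) + 381/(-361) = -132/19 + 381*(-1/361) = -132/19 - 381/361 = -2889/361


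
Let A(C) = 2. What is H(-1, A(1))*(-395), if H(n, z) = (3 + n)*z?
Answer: -1580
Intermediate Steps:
H(n, z) = z*(3 + n)
H(-1, A(1))*(-395) = (2*(3 - 1))*(-395) = (2*2)*(-395) = 4*(-395) = -1580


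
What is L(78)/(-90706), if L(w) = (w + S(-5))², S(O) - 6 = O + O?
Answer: -2738/45353 ≈ -0.060371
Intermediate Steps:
S(O) = 6 + 2*O (S(O) = 6 + (O + O) = 6 + 2*O)
L(w) = (-4 + w)² (L(w) = (w + (6 + 2*(-5)))² = (w + (6 - 10))² = (w - 4)² = (-4 + w)²)
L(78)/(-90706) = (-4 + 78)²/(-90706) = 74²*(-1/90706) = 5476*(-1/90706) = -2738/45353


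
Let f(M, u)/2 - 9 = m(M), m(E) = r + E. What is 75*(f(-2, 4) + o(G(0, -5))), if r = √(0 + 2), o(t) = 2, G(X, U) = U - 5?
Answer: 1200 + 150*√2 ≈ 1412.1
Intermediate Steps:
G(X, U) = -5 + U
r = √2 ≈ 1.4142
m(E) = E + √2 (m(E) = √2 + E = E + √2)
f(M, u) = 18 + 2*M + 2*√2 (f(M, u) = 18 + 2*(M + √2) = 18 + (2*M + 2*√2) = 18 + 2*M + 2*√2)
75*(f(-2, 4) + o(G(0, -5))) = 75*((18 + 2*(-2) + 2*√2) + 2) = 75*((18 - 4 + 2*√2) + 2) = 75*((14 + 2*√2) + 2) = 75*(16 + 2*√2) = 1200 + 150*√2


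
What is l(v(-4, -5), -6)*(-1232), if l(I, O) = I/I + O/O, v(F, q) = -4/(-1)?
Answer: -2464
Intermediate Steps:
v(F, q) = 4 (v(F, q) = -4*(-1) = 4)
l(I, O) = 2 (l(I, O) = 1 + 1 = 2)
l(v(-4, -5), -6)*(-1232) = 2*(-1232) = -2464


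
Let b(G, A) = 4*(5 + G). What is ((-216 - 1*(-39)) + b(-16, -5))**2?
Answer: 48841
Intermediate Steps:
b(G, A) = 20 + 4*G
((-216 - 1*(-39)) + b(-16, -5))**2 = ((-216 - 1*(-39)) + (20 + 4*(-16)))**2 = ((-216 + 39) + (20 - 64))**2 = (-177 - 44)**2 = (-221)**2 = 48841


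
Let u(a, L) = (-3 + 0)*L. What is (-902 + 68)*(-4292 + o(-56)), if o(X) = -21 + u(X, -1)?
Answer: 3594540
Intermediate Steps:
u(a, L) = -3*L
o(X) = -18 (o(X) = -21 - 3*(-1) = -21 + 3 = -18)
(-902 + 68)*(-4292 + o(-56)) = (-902 + 68)*(-4292 - 18) = -834*(-4310) = 3594540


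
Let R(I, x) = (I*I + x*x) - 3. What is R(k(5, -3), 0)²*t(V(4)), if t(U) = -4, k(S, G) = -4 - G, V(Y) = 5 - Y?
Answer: -16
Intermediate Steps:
R(I, x) = -3 + I² + x² (R(I, x) = (I² + x²) - 3 = -3 + I² + x²)
R(k(5, -3), 0)²*t(V(4)) = (-3 + (-4 - 1*(-3))² + 0²)²*(-4) = (-3 + (-4 + 3)² + 0)²*(-4) = (-3 + (-1)² + 0)²*(-4) = (-3 + 1 + 0)²*(-4) = (-2)²*(-4) = 4*(-4) = -16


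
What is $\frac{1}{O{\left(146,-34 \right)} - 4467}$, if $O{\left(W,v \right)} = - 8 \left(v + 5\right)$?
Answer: $- \frac{1}{4235} \approx -0.00023613$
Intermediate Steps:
$O{\left(W,v \right)} = -40 - 8 v$ ($O{\left(W,v \right)} = - 8 \left(5 + v\right) = -40 - 8 v$)
$\frac{1}{O{\left(146,-34 \right)} - 4467} = \frac{1}{\left(-40 - -272\right) - 4467} = \frac{1}{\left(-40 + 272\right) - 4467} = \frac{1}{232 - 4467} = \frac{1}{-4235} = - \frac{1}{4235}$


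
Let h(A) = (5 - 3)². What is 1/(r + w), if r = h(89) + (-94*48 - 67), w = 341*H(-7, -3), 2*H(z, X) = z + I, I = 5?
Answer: -1/4916 ≈ -0.00020342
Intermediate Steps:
H(z, X) = 5/2 + z/2 (H(z, X) = (z + 5)/2 = (5 + z)/2 = 5/2 + z/2)
h(A) = 4 (h(A) = 2² = 4)
w = -341 (w = 341*(5/2 + (½)*(-7)) = 341*(5/2 - 7/2) = 341*(-1) = -341)
r = -4575 (r = 4 + (-94*48 - 67) = 4 + (-4512 - 67) = 4 - 4579 = -4575)
1/(r + w) = 1/(-4575 - 341) = 1/(-4916) = -1/4916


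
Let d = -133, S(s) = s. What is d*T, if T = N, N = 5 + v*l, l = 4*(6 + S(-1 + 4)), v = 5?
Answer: -24605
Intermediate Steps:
l = 36 (l = 4*(6 + (-1 + 4)) = 4*(6 + 3) = 4*9 = 36)
N = 185 (N = 5 + 5*36 = 5 + 180 = 185)
T = 185
d*T = -133*185 = -24605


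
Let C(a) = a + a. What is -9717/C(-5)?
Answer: 9717/10 ≈ 971.70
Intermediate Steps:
C(a) = 2*a
-9717/C(-5) = -9717/(2*(-5)) = -9717/(-10) = -9717*(-1/10) = 9717/10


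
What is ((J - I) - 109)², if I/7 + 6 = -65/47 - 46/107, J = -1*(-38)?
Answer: 6727608484/25290841 ≈ 266.01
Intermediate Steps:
J = 38
I = -275037/5029 (I = -42 + 7*(-65/47 - 46/107) = -42 + 7*(-9117/5029) = -42 - 63819/5029 = -275037/5029 ≈ -54.690)
((J - I) - 109)² = ((38 - 1*(-275037/5029)) - 109)² = ((38 + 275037/5029) - 109)² = (466139/5029 - 109)² = (-82022/5029)² = 6727608484/25290841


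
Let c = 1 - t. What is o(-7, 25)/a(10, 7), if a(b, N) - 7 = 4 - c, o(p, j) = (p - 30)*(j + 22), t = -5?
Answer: -1739/5 ≈ -347.80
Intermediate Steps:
o(p, j) = (-30 + p)*(22 + j)
c = 6 (c = 1 - 1*(-5) = 1 + 5 = 6)
a(b, N) = 5 (a(b, N) = 7 + (4 - 1*6) = 7 + (4 - 6) = 7 - 2 = 5)
o(-7, 25)/a(10, 7) = (-660 - 30*25 + 22*(-7) + 25*(-7))/5 = (-660 - 750 - 154 - 175)*(⅕) = -1739*⅕ = -1739/5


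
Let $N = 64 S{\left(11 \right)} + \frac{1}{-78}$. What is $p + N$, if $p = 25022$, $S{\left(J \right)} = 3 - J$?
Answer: $\frac{1911779}{78} \approx 24510.0$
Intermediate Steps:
$N = - \frac{39937}{78}$ ($N = 64 \left(3 - 11\right) + \frac{1}{-78} = 64 \left(3 - 11\right) - \frac{1}{78} = 64 \left(-8\right) - \frac{1}{78} = -512 - \frac{1}{78} = - \frac{39937}{78} \approx -512.01$)
$p + N = 25022 - \frac{39937}{78} = \frac{1911779}{78}$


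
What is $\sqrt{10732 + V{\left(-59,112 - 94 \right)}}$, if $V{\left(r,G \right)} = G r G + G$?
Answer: $i \sqrt{8366} \approx 91.466 i$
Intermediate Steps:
$V{\left(r,G \right)} = G + r G^{2}$ ($V{\left(r,G \right)} = r G^{2} + G = G + r G^{2}$)
$\sqrt{10732 + V{\left(-59,112 - 94 \right)}} = \sqrt{10732 + \left(112 - 94\right) \left(1 + \left(112 - 94\right) \left(-59\right)\right)} = \sqrt{10732 + 18 \left(1 + 18 \left(-59\right)\right)} = \sqrt{10732 + 18 \left(1 - 1062\right)} = \sqrt{10732 + 18 \left(-1061\right)} = \sqrt{10732 - 19098} = \sqrt{-8366} = i \sqrt{8366}$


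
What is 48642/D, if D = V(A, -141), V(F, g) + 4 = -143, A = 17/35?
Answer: -16214/49 ≈ -330.90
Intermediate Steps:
A = 17/35 (A = 17*(1/35) = 17/35 ≈ 0.48571)
V(F, g) = -147 (V(F, g) = -4 - 143 = -147)
D = -147
48642/D = 48642/(-147) = 48642*(-1/147) = -16214/49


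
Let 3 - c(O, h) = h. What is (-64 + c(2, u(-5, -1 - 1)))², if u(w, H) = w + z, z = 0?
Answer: 3136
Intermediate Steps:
u(w, H) = w (u(w, H) = w + 0 = w)
c(O, h) = 3 - h
(-64 + c(2, u(-5, -1 - 1)))² = (-64 + (3 - 1*(-5)))² = (-64 + (3 + 5))² = (-64 + 8)² = (-56)² = 3136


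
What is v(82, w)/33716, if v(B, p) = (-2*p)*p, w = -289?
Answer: -83521/16858 ≈ -4.9544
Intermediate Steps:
v(B, p) = -2*p**2
v(82, w)/33716 = -2*(-289)**2/33716 = -2*83521*(1/33716) = -167042*1/33716 = -83521/16858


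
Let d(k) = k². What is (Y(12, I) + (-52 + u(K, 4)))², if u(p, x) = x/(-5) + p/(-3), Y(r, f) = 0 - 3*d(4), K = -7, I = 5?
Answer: 2181529/225 ≈ 9695.7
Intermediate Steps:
Y(r, f) = -48 (Y(r, f) = 0 - 3*4² = 0 - 3*16 = 0 - 48 = -48)
u(p, x) = -p/3 - x/5 (u(p, x) = x*(-⅕) + p*(-⅓) = -x/5 - p/3 = -p/3 - x/5)
(Y(12, I) + (-52 + u(K, 4)))² = (-48 + (-52 + (-⅓*(-7) - ⅕*4)))² = (-48 + (-52 + (7/3 - ⅘)))² = (-48 + (-52 + 23/15))² = (-48 - 757/15)² = (-1477/15)² = 2181529/225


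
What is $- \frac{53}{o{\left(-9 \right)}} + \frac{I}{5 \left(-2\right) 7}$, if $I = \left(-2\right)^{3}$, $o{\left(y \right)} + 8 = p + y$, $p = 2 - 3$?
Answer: $\frac{1927}{630} \approx 3.0587$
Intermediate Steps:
$p = -1$ ($p = 2 - 3 = -1$)
$o{\left(y \right)} = -9 + y$ ($o{\left(y \right)} = -8 + \left(-1 + y\right) = -9 + y$)
$I = -8$
$- \frac{53}{o{\left(-9 \right)}} + \frac{I}{5 \left(-2\right) 7} = - \frac{53}{-9 - 9} - \frac{8}{5 \left(-2\right) 7} = - \frac{53}{-18} - \frac{8}{\left(-10\right) 7} = \left(-53\right) \left(- \frac{1}{18}\right) - \frac{8}{-70} = \frac{53}{18} - - \frac{4}{35} = \frac{53}{18} + \frac{4}{35} = \frac{1927}{630}$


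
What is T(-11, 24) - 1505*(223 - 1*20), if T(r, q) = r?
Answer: -305526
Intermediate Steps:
T(-11, 24) - 1505*(223 - 1*20) = -11 - 1505*(223 - 1*20) = -11 - 1505*(223 - 20) = -11 - 1505*203 = -11 - 305515 = -305526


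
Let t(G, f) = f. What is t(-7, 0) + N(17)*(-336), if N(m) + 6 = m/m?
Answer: 1680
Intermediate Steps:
N(m) = -5 (N(m) = -6 + m/m = -6 + 1 = -5)
t(-7, 0) + N(17)*(-336) = 0 - 5*(-336) = 0 + 1680 = 1680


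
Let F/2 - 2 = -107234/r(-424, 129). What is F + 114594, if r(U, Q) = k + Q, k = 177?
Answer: 17426260/153 ≈ 1.1390e+5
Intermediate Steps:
r(U, Q) = 177 + Q
F = -106622/153 (F = 4 + 2*(-107234/(177 + 129)) = 4 + 2*(-107234/306) = 4 + 2*(-107234*1/306) = 4 + 2*(-53617/153) = 4 - 107234/153 = -106622/153 ≈ -696.88)
F + 114594 = -106622/153 + 114594 = 17426260/153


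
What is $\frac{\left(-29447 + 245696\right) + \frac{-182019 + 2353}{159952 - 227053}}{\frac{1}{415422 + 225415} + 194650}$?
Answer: $\frac{9298995900693155}{8370106408544151} \approx 1.111$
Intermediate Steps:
$\frac{\left(-29447 + 245696\right) + \frac{-182019 + 2353}{159952 - 227053}}{\frac{1}{415422 + 225415} + 194650} = \frac{216249 - \frac{179666}{-67101}}{\frac{1}{640837} + 194650} = \frac{216249 - - \frac{179666}{67101}}{\frac{1}{640837} + 194650} = \frac{216249 + \frac{179666}{67101}}{\frac{124738922051}{640837}} = \frac{14510703815}{67101} \cdot \frac{640837}{124738922051} = \frac{9298995900693155}{8370106408544151}$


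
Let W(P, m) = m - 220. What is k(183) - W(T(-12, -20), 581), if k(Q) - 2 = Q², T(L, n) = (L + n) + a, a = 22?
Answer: 33130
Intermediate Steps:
T(L, n) = 22 + L + n (T(L, n) = (L + n) + 22 = 22 + L + n)
k(Q) = 2 + Q²
W(P, m) = -220 + m
k(183) - W(T(-12, -20), 581) = (2 + 183²) - (-220 + 581) = (2 + 33489) - 1*361 = 33491 - 361 = 33130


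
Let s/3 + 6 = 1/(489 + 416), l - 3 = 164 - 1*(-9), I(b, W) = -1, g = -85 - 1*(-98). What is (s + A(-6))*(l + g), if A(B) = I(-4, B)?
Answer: -3249288/905 ≈ -3590.4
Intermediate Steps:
g = 13 (g = -85 + 98 = 13)
A(B) = -1
l = 176 (l = 3 + (164 - 1*(-9)) = 3 + (164 + 9) = 3 + 173 = 176)
s = -16287/905 (s = -18 + 3/(489 + 416) = -18 + 3/905 = -16287/905 ≈ -17.997)
(s + A(-6))*(l + g) = (-16287/905 - 1)*(176 + 13) = -17192/905*189 = -3249288/905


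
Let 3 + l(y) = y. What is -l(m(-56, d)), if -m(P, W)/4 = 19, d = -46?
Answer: 79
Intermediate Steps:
m(P, W) = -76 (m(P, W) = -4*19 = -76)
l(y) = -3 + y
-l(m(-56, d)) = -(-3 - 76) = -1*(-79) = 79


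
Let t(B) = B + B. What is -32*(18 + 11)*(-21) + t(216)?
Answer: 19920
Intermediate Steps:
t(B) = 2*B
-32*(18 + 11)*(-21) + t(216) = -32*(18 + 11)*(-21) + 2*216 = -32*29*(-21) + 432 = -928*(-21) + 432 = 19488 + 432 = 19920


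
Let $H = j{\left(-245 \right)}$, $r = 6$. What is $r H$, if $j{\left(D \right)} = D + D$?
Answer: $-2940$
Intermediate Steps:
$j{\left(D \right)} = 2 D$
$H = -490$ ($H = 2 \left(-245\right) = -490$)
$r H = 6 \left(-490\right) = -2940$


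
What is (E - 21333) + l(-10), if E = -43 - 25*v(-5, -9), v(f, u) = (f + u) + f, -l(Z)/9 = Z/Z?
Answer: -20910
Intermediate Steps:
l(Z) = -9 (l(Z) = -9*Z/Z = -9*1 = -9)
v(f, u) = u + 2*f
E = 432 (E = -43 - 25*(-9 + 2*(-5)) = -43 - 25*(-9 - 10) = -43 - 25*(-19) = -43 + 475 = 432)
(E - 21333) + l(-10) = (432 - 21333) - 9 = -20901 - 9 = -20910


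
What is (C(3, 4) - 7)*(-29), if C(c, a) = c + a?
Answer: 0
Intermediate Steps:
C(c, a) = a + c
(C(3, 4) - 7)*(-29) = ((4 + 3) - 7)*(-29) = (7 - 7)*(-29) = 0*(-29) = 0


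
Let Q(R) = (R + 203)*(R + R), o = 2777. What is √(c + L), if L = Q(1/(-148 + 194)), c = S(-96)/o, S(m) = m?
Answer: 3*√15941729510/127742 ≈ 2.9652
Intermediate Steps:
Q(R) = 2*R*(203 + R) (Q(R) = (203 + R)*(2*R) = 2*R*(203 + R))
c = -96/2777 ≈ -0.034570
L = 9339/1058 (L = 2*(203 + 1/(-148 + 194))/(-148 + 194) = 2*(203 + 1/46)/46 = 2*(1/46)*(203 + 1/46) = 2*(1/46)*(9339/46) = 9339/1058 ≈ 8.8270)
√(c + L) = √(-96/2777 + 9339/1058) = √(25832835/2938066) = 3*√15941729510/127742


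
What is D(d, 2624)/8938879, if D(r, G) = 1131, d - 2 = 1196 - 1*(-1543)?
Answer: 1131/8938879 ≈ 0.00012653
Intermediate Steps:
d = 2741 (d = 2 + (1196 - 1*(-1543)) = 2 + (1196 + 1543) = 2 + 2739 = 2741)
D(d, 2624)/8938879 = 1131/8938879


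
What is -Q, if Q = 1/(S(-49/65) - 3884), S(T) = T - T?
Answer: 1/3884 ≈ 0.00025747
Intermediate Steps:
S(T) = 0
Q = -1/3884 (Q = 1/(0 - 3884) = 1/(-3884) = -1/3884 ≈ -0.00025747)
-Q = -1*(-1/3884) = 1/3884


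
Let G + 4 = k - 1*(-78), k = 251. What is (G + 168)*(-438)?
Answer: -215934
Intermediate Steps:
G = 325 (G = -4 + (251 - 1*(-78)) = -4 + (251 + 78) = -4 + 329 = 325)
(G + 168)*(-438) = (325 + 168)*(-438) = 493*(-438) = -215934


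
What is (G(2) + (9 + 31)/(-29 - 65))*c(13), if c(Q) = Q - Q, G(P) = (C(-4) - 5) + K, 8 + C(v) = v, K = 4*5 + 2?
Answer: 0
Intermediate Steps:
K = 22 (K = 20 + 2 = 22)
C(v) = -8 + v
G(P) = 5 (G(P) = ((-8 - 4) - 5) + 22 = (-12 - 5) + 22 = -17 + 22 = 5)
c(Q) = 0
(G(2) + (9 + 31)/(-29 - 65))*c(13) = (5 + (9 + 31)/(-29 - 65))*0 = (5 + 40/(-94))*0 = (5 + 40*(-1/94))*0 = (5 - 20/47)*0 = (215/47)*0 = 0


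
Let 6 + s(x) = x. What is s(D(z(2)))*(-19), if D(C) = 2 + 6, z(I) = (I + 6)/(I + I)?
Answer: -38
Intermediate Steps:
z(I) = (6 + I)/(2*I) (z(I) = (6 + I)/((2*I)) = (6 + I)*(1/(2*I)) = (6 + I)/(2*I))
D(C) = 8
s(x) = -6 + x
s(D(z(2)))*(-19) = (-6 + 8)*(-19) = 2*(-19) = -38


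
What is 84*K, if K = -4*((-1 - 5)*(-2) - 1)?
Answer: -3696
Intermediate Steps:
K = -44 (K = -4*(-6*(-2) - 1) = -4*(12 - 1) = -4*11 = -44)
84*K = 84*(-44) = -3696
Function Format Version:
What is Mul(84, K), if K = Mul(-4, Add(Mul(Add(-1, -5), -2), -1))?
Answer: -3696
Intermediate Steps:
K = -44 (K = Mul(-4, Add(Mul(-6, -2), -1)) = Mul(-4, Add(12, -1)) = Mul(-4, 11) = -44)
Mul(84, K) = Mul(84, -44) = -3696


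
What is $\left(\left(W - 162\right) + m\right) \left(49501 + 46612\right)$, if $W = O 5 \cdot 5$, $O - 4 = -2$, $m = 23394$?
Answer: $2237702866$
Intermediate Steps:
$O = 2$ ($O = 4 - 2 = 2$)
$W = 50$ ($W = 2 \cdot 5 \cdot 5 = 10 \cdot 5 = 50$)
$\left(\left(W - 162\right) + m\right) \left(49501 + 46612\right) = \left(\left(50 - 162\right) + 23394\right) \left(49501 + 46612\right) = \left(\left(50 - 162\right) + 23394\right) 96113 = \left(-112 + 23394\right) 96113 = 23282 \cdot 96113 = 2237702866$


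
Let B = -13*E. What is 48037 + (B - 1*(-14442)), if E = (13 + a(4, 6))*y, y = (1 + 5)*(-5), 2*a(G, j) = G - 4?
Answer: 67549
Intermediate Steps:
a(G, j) = -2 + G/2 (a(G, j) = (G - 4)/2 = (-4 + G)/2 = -2 + G/2)
y = -30 (y = 6*(-5) = -30)
E = -390 (E = (13 + (-2 + (1/2)*4))*(-30) = (13 + (-2 + 2))*(-30) = (13 + 0)*(-30) = 13*(-30) = -390)
B = 5070 (B = -13*(-390) = 5070)
48037 + (B - 1*(-14442)) = 48037 + (5070 - 1*(-14442)) = 48037 + (5070 + 14442) = 48037 + 19512 = 67549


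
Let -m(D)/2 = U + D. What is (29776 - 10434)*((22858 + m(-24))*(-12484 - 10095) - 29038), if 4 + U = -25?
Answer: -10029469038348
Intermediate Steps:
U = -29 (U = -4 - 25 = -29)
m(D) = 58 - 2*D (m(D) = -2*(-29 + D) = 58 - 2*D)
(29776 - 10434)*((22858 + m(-24))*(-12484 - 10095) - 29038) = (29776 - 10434)*((22858 + (58 - 2*(-24)))*(-12484 - 10095) - 29038) = 19342*((22858 + (58 + 48))*(-22579) - 29038) = 19342*((22858 + 106)*(-22579) - 29038) = 19342*(22964*(-22579) - 29038) = 19342*(-518504156 - 29038) = 19342*(-518533194) = -10029469038348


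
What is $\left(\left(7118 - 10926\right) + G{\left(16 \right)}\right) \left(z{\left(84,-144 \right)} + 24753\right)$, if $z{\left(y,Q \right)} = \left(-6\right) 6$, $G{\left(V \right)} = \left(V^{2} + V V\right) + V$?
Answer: $-81071760$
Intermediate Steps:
$G{\left(V \right)} = V + 2 V^{2}$ ($G{\left(V \right)} = \left(V^{2} + V^{2}\right) + V = 2 V^{2} + V = V + 2 V^{2}$)
$z{\left(y,Q \right)} = -36$
$\left(\left(7118 - 10926\right) + G{\left(16 \right)}\right) \left(z{\left(84,-144 \right)} + 24753\right) = \left(\left(7118 - 10926\right) + 16 \left(1 + 2 \cdot 16\right)\right) \left(-36 + 24753\right) = \left(-3808 + 16 \left(1 + 32\right)\right) 24717 = \left(-3808 + 16 \cdot 33\right) 24717 = \left(-3808 + 528\right) 24717 = \left(-3280\right) 24717 = -81071760$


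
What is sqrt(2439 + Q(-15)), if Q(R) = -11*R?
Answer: 2*sqrt(651) ≈ 51.029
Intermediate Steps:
sqrt(2439 + Q(-15)) = sqrt(2439 - 11*(-15)) = sqrt(2439 + 165) = sqrt(2604) = 2*sqrt(651)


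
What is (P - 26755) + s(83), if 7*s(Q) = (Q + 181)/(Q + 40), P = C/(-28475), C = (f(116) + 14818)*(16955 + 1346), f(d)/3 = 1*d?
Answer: -298305750817/8172325 ≈ -36502.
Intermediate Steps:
f(d) = 3*d (f(d) = 3*(1*d) = 3*d)
C = 277552966 (C = (3*116 + 14818)*(16955 + 1346) = (348 + 14818)*18301 = 15166*18301 = 277552966)
P = -277552966/28475 (P = 277552966/(-28475) = 277552966*(-1/28475) = -277552966/28475 ≈ -9747.3)
s(Q) = (181 + Q)/(7*(40 + Q)) (s(Q) = ((Q + 181)/(Q + 40))/7 = ((181 + Q)/(40 + Q))/7 = (181 + Q)/(7*(40 + Q)))
(P - 26755) + s(83) = (-277552966/28475 - 26755) + (181 + 83)/(7*(40 + 83)) = -1039401591/28475 + (⅐)*264/123 = -1039401591/28475 + (⅐)*(1/123)*264 = -1039401591/28475 + 88/287 = -298305750817/8172325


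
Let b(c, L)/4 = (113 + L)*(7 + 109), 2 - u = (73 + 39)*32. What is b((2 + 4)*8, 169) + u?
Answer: 127266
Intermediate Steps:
u = -3582 (u = 2 - (73 + 39)*32 = 2 - 112*32 = 2 - 1*3584 = 2 - 3584 = -3582)
b(c, L) = 52432 + 464*L (b(c, L) = 4*((113 + L)*(7 + 109)) = 4*((113 + L)*116) = 4*(13108 + 116*L) = 52432 + 464*L)
b((2 + 4)*8, 169) + u = (52432 + 464*169) - 3582 = (52432 + 78416) - 3582 = 130848 - 3582 = 127266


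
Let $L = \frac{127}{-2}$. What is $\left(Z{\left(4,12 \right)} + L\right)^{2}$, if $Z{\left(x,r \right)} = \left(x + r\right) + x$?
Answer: $\frac{7569}{4} \approx 1892.3$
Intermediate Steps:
$Z{\left(x,r \right)} = r + 2 x$ ($Z{\left(x,r \right)} = \left(r + x\right) + x = r + 2 x$)
$L = - \frac{127}{2}$ ($L = 127 \left(- \frac{1}{2}\right) = - \frac{127}{2} \approx -63.5$)
$\left(Z{\left(4,12 \right)} + L\right)^{2} = \left(\left(12 + 2 \cdot 4\right) - \frac{127}{2}\right)^{2} = \left(\left(12 + 8\right) - \frac{127}{2}\right)^{2} = \left(20 - \frac{127}{2}\right)^{2} = \left(- \frac{87}{2}\right)^{2} = \frac{7569}{4}$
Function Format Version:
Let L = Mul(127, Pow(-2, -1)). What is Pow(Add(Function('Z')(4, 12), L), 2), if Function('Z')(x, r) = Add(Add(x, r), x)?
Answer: Rational(7569, 4) ≈ 1892.3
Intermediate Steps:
Function('Z')(x, r) = Add(r, Mul(2, x)) (Function('Z')(x, r) = Add(Add(r, x), x) = Add(r, Mul(2, x)))
L = Rational(-127, 2) (L = Mul(127, Rational(-1, 2)) = Rational(-127, 2) ≈ -63.500)
Pow(Add(Function('Z')(4, 12), L), 2) = Pow(Add(Add(12, Mul(2, 4)), Rational(-127, 2)), 2) = Pow(Add(Add(12, 8), Rational(-127, 2)), 2) = Pow(Add(20, Rational(-127, 2)), 2) = Pow(Rational(-87, 2), 2) = Rational(7569, 4)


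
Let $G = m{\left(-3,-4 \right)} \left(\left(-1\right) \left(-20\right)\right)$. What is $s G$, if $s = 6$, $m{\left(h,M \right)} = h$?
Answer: $-360$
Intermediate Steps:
$G = -60$ ($G = - 3 \left(\left(-1\right) \left(-20\right)\right) = \left(-3\right) 20 = -60$)
$s G = 6 \left(-60\right) = -360$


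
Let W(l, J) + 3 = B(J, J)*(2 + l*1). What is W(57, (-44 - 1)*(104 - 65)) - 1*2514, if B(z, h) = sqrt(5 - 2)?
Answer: -2517 + 59*sqrt(3) ≈ -2414.8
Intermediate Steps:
B(z, h) = sqrt(3)
W(l, J) = -3 + sqrt(3)*(2 + l) (W(l, J) = -3 + sqrt(3)*(2 + l*1) = -3 + sqrt(3)*(2 + l))
W(57, (-44 - 1)*(104 - 65)) - 1*2514 = (-3 + 2*sqrt(3) + 57*sqrt(3)) - 1*2514 = (-3 + 59*sqrt(3)) - 2514 = -2517 + 59*sqrt(3)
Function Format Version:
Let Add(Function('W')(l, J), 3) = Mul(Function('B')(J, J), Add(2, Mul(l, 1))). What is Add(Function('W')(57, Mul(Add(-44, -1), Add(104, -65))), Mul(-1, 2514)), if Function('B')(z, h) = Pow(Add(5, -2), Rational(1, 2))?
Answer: Add(-2517, Mul(59, Pow(3, Rational(1, 2)))) ≈ -2414.8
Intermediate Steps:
Function('B')(z, h) = Pow(3, Rational(1, 2))
Function('W')(l, J) = Add(-3, Mul(Pow(3, Rational(1, 2)), Add(2, l))) (Function('W')(l, J) = Add(-3, Mul(Pow(3, Rational(1, 2)), Add(2, Mul(l, 1)))) = Add(-3, Mul(Pow(3, Rational(1, 2)), Add(2, l))))
Add(Function('W')(57, Mul(Add(-44, -1), Add(104, -65))), Mul(-1, 2514)) = Add(Add(-3, Mul(2, Pow(3, Rational(1, 2))), Mul(57, Pow(3, Rational(1, 2)))), Mul(-1, 2514)) = Add(Add(-3, Mul(59, Pow(3, Rational(1, 2)))), -2514) = Add(-2517, Mul(59, Pow(3, Rational(1, 2))))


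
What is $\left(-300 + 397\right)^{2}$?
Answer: $9409$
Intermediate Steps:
$\left(-300 + 397\right)^{2} = 97^{2} = 9409$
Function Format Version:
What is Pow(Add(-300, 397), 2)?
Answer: 9409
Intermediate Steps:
Pow(Add(-300, 397), 2) = Pow(97, 2) = 9409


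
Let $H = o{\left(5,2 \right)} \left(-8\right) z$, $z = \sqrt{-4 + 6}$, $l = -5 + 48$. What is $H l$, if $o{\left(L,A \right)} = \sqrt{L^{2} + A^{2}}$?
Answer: $- 344 \sqrt{58} \approx -2619.8$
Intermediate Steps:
$l = 43$
$o{\left(L,A \right)} = \sqrt{A^{2} + L^{2}}$
$z = \sqrt{2} \approx 1.4142$
$H = - 8 \sqrt{58}$ ($H = \sqrt{2^{2} + 5^{2}} \left(-8\right) \sqrt{2} = \sqrt{4 + 25} \left(-8\right) \sqrt{2} = \sqrt{29} \left(-8\right) \sqrt{2} = - 8 \sqrt{29} \sqrt{2} = - 8 \sqrt{58} \approx -60.926$)
$H l = - 8 \sqrt{58} \cdot 43 = - 344 \sqrt{58}$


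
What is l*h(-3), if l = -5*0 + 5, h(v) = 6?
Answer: 30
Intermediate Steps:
l = 5 (l = 0 + 5 = 5)
l*h(-3) = 5*6 = 30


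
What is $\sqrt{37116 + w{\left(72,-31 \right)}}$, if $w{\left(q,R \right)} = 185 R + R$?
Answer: $5 \sqrt{1254} \approx 177.06$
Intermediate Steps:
$w{\left(q,R \right)} = 186 R$
$\sqrt{37116 + w{\left(72,-31 \right)}} = \sqrt{37116 + 186 \left(-31\right)} = \sqrt{37116 - 5766} = \sqrt{31350} = 5 \sqrt{1254}$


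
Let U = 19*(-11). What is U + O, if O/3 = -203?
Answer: -818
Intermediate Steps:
U = -209
O = -609 (O = 3*(-203) = -609)
U + O = -209 - 609 = -818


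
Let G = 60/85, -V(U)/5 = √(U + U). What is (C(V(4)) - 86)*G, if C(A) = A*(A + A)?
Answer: 3768/17 ≈ 221.65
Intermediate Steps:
V(U) = -5*√2*√U (V(U) = -5*√(U + U) = -5*√2*√U)
G = 12/17 (G = 60*(1/85) = 12/17 ≈ 0.70588)
C(A) = 2*A² (C(A) = A*(2*A) = 2*A²)
(C(V(4)) - 86)*G = (2*(-5*√2*√4)² - 86)*(12/17) = (2*(-5*√2*2)² - 86)*(12/17) = (2*(-10*√2)² - 86)*(12/17) = (2*200 - 86)*(12/17) = (400 - 86)*(12/17) = 314*(12/17) = 3768/17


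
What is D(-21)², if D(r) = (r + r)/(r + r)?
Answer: 1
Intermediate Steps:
D(r) = 1 (D(r) = (2*r)/((2*r)) = (2*r)*(1/(2*r)) = 1)
D(-21)² = 1² = 1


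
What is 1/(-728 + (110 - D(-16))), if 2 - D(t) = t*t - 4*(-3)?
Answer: -1/352 ≈ -0.0028409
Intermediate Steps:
D(t) = -10 - t**2 (D(t) = 2 - (t*t - 4*(-3)) = 2 - (t**2 + 12) = 2 - (12 + t**2) = 2 + (-12 - t**2) = -10 - t**2)
1/(-728 + (110 - D(-16))) = 1/(-728 + (110 - (-10 - 1*(-16)**2))) = 1/(-728 + (110 - (-10 - 1*256))) = 1/(-728 + (110 - (-10 - 256))) = 1/(-728 + (110 - 1*(-266))) = 1/(-728 + (110 + 266)) = 1/(-728 + 376) = 1/(-352) = -1/352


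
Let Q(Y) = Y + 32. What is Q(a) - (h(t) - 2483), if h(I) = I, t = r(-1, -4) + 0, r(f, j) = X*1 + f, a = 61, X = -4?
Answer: 2581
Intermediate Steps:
r(f, j) = -4 + f (r(f, j) = -4*1 + f = -4 + f)
t = -5 (t = (-4 - 1) + 0 = -5 + 0 = -5)
Q(Y) = 32 + Y
Q(a) - (h(t) - 2483) = (32 + 61) - (-5 - 2483) = 93 - 1*(-2488) = 93 + 2488 = 2581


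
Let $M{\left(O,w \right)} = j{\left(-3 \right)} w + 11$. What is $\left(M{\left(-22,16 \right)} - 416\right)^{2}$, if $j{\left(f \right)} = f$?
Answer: $205209$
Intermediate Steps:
$M{\left(O,w \right)} = 11 - 3 w$ ($M{\left(O,w \right)} = - 3 w + 11 = 11 - 3 w$)
$\left(M{\left(-22,16 \right)} - 416\right)^{2} = \left(\left(11 - 48\right) - 416\right)^{2} = \left(-37 - 416\right)^{2} = \left(-453\right)^{2} = 205209$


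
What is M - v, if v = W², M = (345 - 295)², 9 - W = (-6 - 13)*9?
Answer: -29900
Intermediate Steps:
W = 180 (W = 9 - (-6 - 13)*9 = 9 - (-19)*9 = 9 - 1*(-171) = 9 + 171 = 180)
M = 2500 (M = 50² = 2500)
v = 32400 (v = 180² = 32400)
M - v = 2500 - 1*32400 = 2500 - 32400 = -29900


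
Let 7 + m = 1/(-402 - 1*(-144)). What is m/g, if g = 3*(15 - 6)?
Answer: -1807/6966 ≈ -0.25940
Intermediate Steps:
g = 27 (g = 3*9 = 27)
m = -1807/258 (m = -7 + 1/(-402 - 1*(-144)) = -7 + 1/(-402 + 144) = -7 + 1/(-258) = -7 - 1/258 = -1807/258 ≈ -7.0039)
m/g = -1807/258/27 = -1807/258*1/27 = -1807/6966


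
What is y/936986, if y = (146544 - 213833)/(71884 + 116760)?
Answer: -67289/176756786984 ≈ -3.8069e-7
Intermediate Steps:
y = -67289/188644 ≈ -0.35670
y/936986 = -67289/188644/936986 = -67289/188644*1/936986 = -67289/176756786984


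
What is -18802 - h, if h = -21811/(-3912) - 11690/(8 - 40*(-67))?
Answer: -588465775/31296 ≈ -18803.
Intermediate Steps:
h = 38383/31296 (h = -21811*(-1/3912) - 11690/(8 + 2680) = 21811/3912 - 11690/2688 = 21811/3912 - 11690*1/2688 = 21811/3912 - 835/192 = 38383/31296 ≈ 1.2264)
-18802 - h = -18802 - 1*38383/31296 = -18802 - 38383/31296 = -588465775/31296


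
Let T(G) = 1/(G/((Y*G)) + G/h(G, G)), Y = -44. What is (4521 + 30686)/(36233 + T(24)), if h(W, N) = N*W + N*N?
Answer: 35207/35705 ≈ 0.98605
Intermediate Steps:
h(W, N) = N² + N*W (h(W, N) = N*W + N² = N² + N*W)
T(G) = 1/(-1/44 + 1/(2*G)) (T(G) = 1/(G/((-44*G)) + G/((G*(G + G)))) = 1/(G*(-1/(44*G)) + G/((G*(2*G)))) = 1/(-1/44 + G/((2*G²))) = 1/(-1/44 + G*(1/(2*G²))) = 1/(-1/44 + 1/(2*G)))
(4521 + 30686)/(36233 + T(24)) = (4521 + 30686)/(36233 - 44*24/(-22 + 24)) = 35207/(36233 - 44*24/2) = 35207/(36233 - 44*24*½) = 35207/(36233 - 528) = 35207/35705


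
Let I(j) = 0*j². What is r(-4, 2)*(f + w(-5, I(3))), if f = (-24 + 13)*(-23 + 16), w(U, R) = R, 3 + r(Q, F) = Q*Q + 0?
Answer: 1001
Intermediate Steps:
I(j) = 0
r(Q, F) = -3 + Q² (r(Q, F) = -3 + (Q*Q + 0) = -3 + (Q² + 0) = -3 + Q²)
f = 77 (f = -11*(-7) = 77)
r(-4, 2)*(f + w(-5, I(3))) = (-3 + (-4)²)*(77 + 0) = (-3 + 16)*77 = 13*77 = 1001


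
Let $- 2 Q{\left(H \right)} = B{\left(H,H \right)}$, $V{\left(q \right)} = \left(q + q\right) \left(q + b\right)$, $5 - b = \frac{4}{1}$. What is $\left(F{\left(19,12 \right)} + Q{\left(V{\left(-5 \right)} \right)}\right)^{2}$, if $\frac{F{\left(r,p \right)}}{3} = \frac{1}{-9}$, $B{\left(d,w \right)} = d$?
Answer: $\frac{3721}{9} \approx 413.44$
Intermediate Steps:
$b = 1$ ($b = 5 - \frac{4}{1} = 5 - 4 \cdot 1 = 5 - 4 = 1$)
$F{\left(r,p \right)} = - \frac{1}{3}$ ($F{\left(r,p \right)} = \frac{3}{-9} = 3 \left(- \frac{1}{9}\right) = - \frac{1}{3}$)
$V{\left(q \right)} = 2 q \left(1 + q\right)$ ($V{\left(q \right)} = \left(q + q\right) \left(q + 1\right) = 2 q \left(1 + q\right)$)
$Q{\left(H \right)} = - \frac{H}{2}$
$\left(F{\left(19,12 \right)} + Q{\left(V{\left(-5 \right)} \right)}\right)^{2} = \left(- \frac{1}{3} - \frac{2 \left(-5\right) \left(1 - 5\right)}{2}\right)^{2} = \left(- \frac{1}{3} - \frac{2 \left(-5\right) \left(-4\right)}{2}\right)^{2} = \left(- \frac{1}{3} - 20\right)^{2} = \left(- \frac{61}{3}\right)^{2} = \frac{3721}{9}$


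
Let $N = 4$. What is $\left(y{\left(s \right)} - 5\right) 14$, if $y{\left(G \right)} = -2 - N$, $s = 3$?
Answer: $-154$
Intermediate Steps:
$y{\left(G \right)} = -6$ ($y{\left(G \right)} = -2 - 4 = -6$)
$\left(y{\left(s \right)} - 5\right) 14 = \left(-6 - 5\right) 14 = \left(-11\right) 14 = -154$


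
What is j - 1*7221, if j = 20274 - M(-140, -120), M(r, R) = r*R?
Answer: -3747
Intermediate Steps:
M(r, R) = R*r
j = 3474 (j = 20274 - (-120)*(-140) = 20274 - 1*16800 = 20274 - 16800 = 3474)
j - 1*7221 = 3474 - 1*7221 = 3474 - 7221 = -3747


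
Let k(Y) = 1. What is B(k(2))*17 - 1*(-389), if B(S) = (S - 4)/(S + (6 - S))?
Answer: 761/2 ≈ 380.50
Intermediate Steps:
B(S) = -2/3 + S/6 (B(S) = (-4 + S)/6 = (-4 + S)*(1/6) = -2/3 + S/6)
B(k(2))*17 - 1*(-389) = (-2/3 + (1/6)*1)*17 - 1*(-389) = (-2/3 + 1/6)*17 + 389 = -1/2*17 + 389 = -17/2 + 389 = 761/2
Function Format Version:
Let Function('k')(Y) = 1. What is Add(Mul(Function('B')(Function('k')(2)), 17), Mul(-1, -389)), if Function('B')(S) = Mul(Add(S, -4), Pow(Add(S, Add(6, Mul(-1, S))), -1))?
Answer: Rational(761, 2) ≈ 380.50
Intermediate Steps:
Function('B')(S) = Add(Rational(-2, 3), Mul(Rational(1, 6), S)) (Function('B')(S) = Mul(Add(-4, S), Pow(6, -1)) = Mul(Add(-4, S), Rational(1, 6)) = Add(Rational(-2, 3), Mul(Rational(1, 6), S)))
Add(Mul(Function('B')(Function('k')(2)), 17), Mul(-1, -389)) = Add(Mul(Add(Rational(-2, 3), Mul(Rational(1, 6), 1)), 17), Mul(-1, -389)) = Add(Mul(Add(Rational(-2, 3), Rational(1, 6)), 17), 389) = Add(Mul(Rational(-1, 2), 17), 389) = Add(Rational(-17, 2), 389) = Rational(761, 2)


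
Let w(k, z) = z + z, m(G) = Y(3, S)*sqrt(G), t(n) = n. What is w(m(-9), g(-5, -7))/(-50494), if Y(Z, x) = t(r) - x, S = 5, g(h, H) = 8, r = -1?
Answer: -8/25247 ≈ -0.00031687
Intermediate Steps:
Y(Z, x) = -1 - x
m(G) = -6*sqrt(G) (m(G) = (-1 - 1*5)*sqrt(G) = (-1 - 5)*sqrt(G) = -6*sqrt(G))
w(k, z) = 2*z
w(m(-9), g(-5, -7))/(-50494) = (2*8)/(-50494) = 16*(-1/50494) = -8/25247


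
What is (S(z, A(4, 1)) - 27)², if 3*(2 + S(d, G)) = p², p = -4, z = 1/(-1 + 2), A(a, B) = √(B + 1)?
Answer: 5041/9 ≈ 560.11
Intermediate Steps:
A(a, B) = √(1 + B)
z = 1 (z = 1/1 = 1)
S(d, G) = 10/3 (S(d, G) = -2 + (⅓)*(-4)² = -2 + (⅓)*16 = -2 + 16/3 = 10/3)
(S(z, A(4, 1)) - 27)² = (10/3 - 27)² = (-71/3)² = 5041/9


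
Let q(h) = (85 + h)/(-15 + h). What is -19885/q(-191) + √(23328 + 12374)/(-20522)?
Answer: -2048155/53 - √35702/20522 ≈ -38644.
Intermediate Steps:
q(h) = (85 + h)/(-15 + h)
-19885/q(-191) + √(23328 + 12374)/(-20522) = -19885*(-15 - 191)/(85 - 191) + √(23328 + 12374)/(-20522) = -19885/(-106/(-206)) + √35702*(-1/20522) = -19885/((-1/206*(-106))) - √35702/20522 = -19885/53/103 - √35702/20522 = -19885*103/53 - √35702/20522 = -2048155/53 - √35702/20522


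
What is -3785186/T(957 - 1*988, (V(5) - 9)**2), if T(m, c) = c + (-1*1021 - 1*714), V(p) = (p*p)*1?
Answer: 222658/87 ≈ 2559.3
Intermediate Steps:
V(p) = p**2 (V(p) = p**2*1 = p**2)
T(m, c) = -1735 + c (T(m, c) = c + (-1021 - 714) = c - 1735 = -1735 + c)
-3785186/T(957 - 1*988, (V(5) - 9)**2) = -3785186/(-1735 + (5**2 - 9)**2) = -3785186/(-1735 + (25 - 9)**2) = -3785186/(-1735 + 16**2) = -3785186/(-1735 + 256) = -3785186/(-1479) = -3785186*(-1/1479) = 222658/87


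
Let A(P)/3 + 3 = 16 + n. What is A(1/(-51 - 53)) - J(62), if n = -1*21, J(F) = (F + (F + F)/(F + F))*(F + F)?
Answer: -7836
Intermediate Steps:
J(F) = 2*F*(1 + F) (J(F) = (F + (2*F)/((2*F)))*(2*F) = (F + (2*F)*(1/(2*F)))*(2*F) = (F + 1)*(2*F) = (1 + F)*(2*F) = 2*F*(1 + F))
n = -21
A(P) = -24 (A(P) = -9 + 3*(16 - 21) = -9 + 3*(-5) = -9 - 15 = -24)
A(1/(-51 - 53)) - J(62) = -24 - 2*62*(1 + 62) = -24 - 2*62*63 = -24 - 1*7812 = -24 - 7812 = -7836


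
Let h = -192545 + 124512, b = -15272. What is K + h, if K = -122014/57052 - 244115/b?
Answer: -14816240694895/217824536 ≈ -68019.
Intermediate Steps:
K = 3015962793/217824536 (K = -122014/57052 - 244115/(-15272) = -122014*1/57052 - 244115*(-1/15272) = -61007/28526 + 244115/15272 = 3015962793/217824536 ≈ 13.846)
h = -68033
K + h = 3015962793/217824536 - 68033 = -14816240694895/217824536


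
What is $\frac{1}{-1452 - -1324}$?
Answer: $- \frac{1}{128} \approx -0.0078125$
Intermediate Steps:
$\frac{1}{-1452 - -1324} = \frac{1}{-1452 + 1324} = \frac{1}{-128} = - \frac{1}{128}$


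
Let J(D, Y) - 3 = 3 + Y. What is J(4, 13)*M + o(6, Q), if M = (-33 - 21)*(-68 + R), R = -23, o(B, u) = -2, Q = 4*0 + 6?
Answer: 93364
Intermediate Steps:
J(D, Y) = 6 + Y (J(D, Y) = 3 + (3 + Y) = 6 + Y)
Q = 6 (Q = 0 + 6 = 6)
M = 4914 (M = (-33 - 21)*(-68 - 23) = -54*(-91) = 4914)
J(4, 13)*M + o(6, Q) = (6 + 13)*4914 - 2 = 19*4914 - 2 = 93366 - 2 = 93364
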